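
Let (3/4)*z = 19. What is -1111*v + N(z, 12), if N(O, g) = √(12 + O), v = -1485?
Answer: 1649835 + 4*√21/3 ≈ 1.6498e+6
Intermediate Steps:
z = 76/3 (z = (4/3)*19 = 76/3 ≈ 25.333)
-1111*v + N(z, 12) = -1111*(-1485) + √(12 + 76/3) = 1649835 + √(112/3) = 1649835 + 4*√21/3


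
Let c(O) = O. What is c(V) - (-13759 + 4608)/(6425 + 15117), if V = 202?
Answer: 4360635/21542 ≈ 202.42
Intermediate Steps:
c(V) - (-13759 + 4608)/(6425 + 15117) = 202 - (-13759 + 4608)/(6425 + 15117) = 202 - (-9151)/21542 = 202 - 1*(-9151/21542) = 202 + 9151/21542 = 4360635/21542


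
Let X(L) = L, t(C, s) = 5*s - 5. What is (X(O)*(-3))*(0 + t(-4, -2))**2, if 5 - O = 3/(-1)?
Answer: -5400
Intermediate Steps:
O = 8 (O = 5 - 3/(-1) = 5 - 3*(-1) = 5 - 1*(-3) = 5 + 3 = 8)
t(C, s) = -5 + 5*s
(X(O)*(-3))*(0 + t(-4, -2))**2 = (8*(-3))*(0 + (-5 + 5*(-2)))**2 = -24*(0 + (-5 - 10))**2 = -24*(0 - 15)**2 = -24*(-15)**2 = -24*225 = -5400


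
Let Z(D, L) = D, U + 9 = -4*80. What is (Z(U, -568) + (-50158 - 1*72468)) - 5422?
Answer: -128377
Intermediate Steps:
U = -329 (U = -9 - 4*80 = -9 - 320 = -329)
(Z(U, -568) + (-50158 - 1*72468)) - 5422 = (-329 + (-50158 - 1*72468)) - 5422 = (-329 + (-50158 - 72468)) - 5422 = (-329 - 122626) - 5422 = -122955 - 5422 = -128377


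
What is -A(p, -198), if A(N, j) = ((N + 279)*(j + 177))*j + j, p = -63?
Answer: -897930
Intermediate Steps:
A(N, j) = j + j*(177 + j)*(279 + N) (A(N, j) = ((279 + N)*(177 + j))*j + j = ((177 + j)*(279 + N))*j + j = j*(177 + j)*(279 + N) + j = j + j*(177 + j)*(279 + N))
-A(p, -198) = -(-198)*(49384 + 177*(-63) + 279*(-198) - 63*(-198)) = -(-198)*(49384 - 11151 - 55242 + 12474) = -(-198)*(-4535) = -1*897930 = -897930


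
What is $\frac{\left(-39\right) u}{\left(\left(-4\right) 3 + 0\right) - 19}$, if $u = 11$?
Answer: $\frac{429}{31} \approx 13.839$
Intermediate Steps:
$\frac{\left(-39\right) u}{\left(\left(-4\right) 3 + 0\right) - 19} = \frac{\left(-39\right) 11}{\left(\left(-4\right) 3 + 0\right) - 19} = - \frac{429}{\left(-12 + 0\right) - 19} = - \frac{429}{-12 - 19} = - \frac{429}{-31} = \left(-429\right) \left(- \frac{1}{31}\right) = \frac{429}{31}$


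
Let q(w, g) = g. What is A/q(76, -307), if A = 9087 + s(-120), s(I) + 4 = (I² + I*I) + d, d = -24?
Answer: -37859/307 ≈ -123.32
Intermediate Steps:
s(I) = -28 + 2*I² (s(I) = -4 + ((I² + I*I) - 24) = -4 + ((I² + I²) - 24) = -4 + (2*I² - 24) = -4 + (-24 + 2*I²) = -28 + 2*I²)
A = 37859 (A = 9087 + (-28 + 2*(-120)²) = 9087 + (-28 + 2*14400) = 9087 + (-28 + 28800) = 9087 + 28772 = 37859)
A/q(76, -307) = 37859/(-307) = 37859*(-1/307) = -37859/307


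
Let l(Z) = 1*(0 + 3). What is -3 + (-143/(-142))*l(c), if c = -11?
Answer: 3/142 ≈ 0.021127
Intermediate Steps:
l(Z) = 3 (l(Z) = 1*3 = 3)
-3 + (-143/(-142))*l(c) = -3 - 143/(-142)*3 = -3 - 143*(-1/142)*3 = -3 + (143/142)*3 = -3 + 429/142 = 3/142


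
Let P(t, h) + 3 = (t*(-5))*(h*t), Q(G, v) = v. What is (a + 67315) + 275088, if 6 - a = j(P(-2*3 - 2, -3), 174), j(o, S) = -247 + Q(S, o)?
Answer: 341699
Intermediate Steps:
P(t, h) = -3 - 5*h*t² (P(t, h) = -3 + (t*(-5))*(h*t) = -3 + (-5*t)*(h*t) = -3 - 5*h*t²)
j(o, S) = -247 + o
a = -704 (a = 6 - (-247 + (-3 - 5*(-3)*(-2*3 - 2)²)) = 6 - (-247 + (-3 - 5*(-3)*(-6 - 2)²)) = 6 - (-247 + (-3 - 5*(-3)*(-8)²)) = 6 - (-247 + (-3 - 5*(-3)*64)) = 6 - (-247 + (-3 + 960)) = 6 - (-247 + 957) = 6 - 1*710 = 6 - 710 = -704)
(a + 67315) + 275088 = (-704 + 67315) + 275088 = 66611 + 275088 = 341699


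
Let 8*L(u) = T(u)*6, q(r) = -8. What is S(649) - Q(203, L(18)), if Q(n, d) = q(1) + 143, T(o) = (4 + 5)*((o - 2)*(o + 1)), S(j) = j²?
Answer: 421066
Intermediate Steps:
T(o) = 9*(1 + o)*(-2 + o) (T(o) = 9*((-2 + o)*(1 + o)) = 9*((1 + o)*(-2 + o)) = 9*(1 + o)*(-2 + o))
L(u) = -27/2 - 27*u/4 + 27*u²/4 (L(u) = ((-18 - 9*u + 9*u²)*6)/8 = (-108 - 54*u + 54*u²)/8 = -27/2 - 27*u/4 + 27*u²/4)
Q(n, d) = 135 (Q(n, d) = -8 + 143 = 135)
S(649) - Q(203, L(18)) = 649² - 1*135 = 421201 - 135 = 421066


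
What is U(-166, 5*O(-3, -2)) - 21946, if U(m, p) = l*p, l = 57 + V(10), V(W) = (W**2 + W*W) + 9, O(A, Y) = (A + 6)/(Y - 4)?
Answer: -22611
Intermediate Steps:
O(A, Y) = (6 + A)/(-4 + Y)
V(W) = 9 + 2*W**2 (V(W) = (W**2 + W**2) + 9 = 2*W**2 + 9 = 9 + 2*W**2)
l = 266 (l = 57 + (9 + 2*10**2) = 57 + (9 + 2*100) = 57 + (9 + 200) = 57 + 209 = 266)
U(m, p) = 266*p
U(-166, 5*O(-3, -2)) - 21946 = 266*(5*((6 - 3)/(-4 - 2))) - 21946 = 266*(5*(3/(-6))) - 21946 = 266*(5*(-1/6*3)) - 21946 = 266*(5*(-1/2)) - 21946 = 266*(-5/2) - 21946 = -665 - 21946 = -22611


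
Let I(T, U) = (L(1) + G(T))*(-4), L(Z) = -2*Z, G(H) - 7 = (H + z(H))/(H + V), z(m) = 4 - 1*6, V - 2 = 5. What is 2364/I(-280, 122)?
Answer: -17927/183 ≈ -97.962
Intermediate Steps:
V = 7 (V = 2 + 5 = 7)
z(m) = -2 (z(m) = 4 - 6 = -2)
G(H) = 7 + (-2 + H)/(7 + H) (G(H) = 7 + (H - 2)/(H + 7) = 7 + (-2 + H)/(7 + H))
I(T, U) = 8 - 4*(47 + 8*T)/(7 + T) (I(T, U) = (-2*1 + (47 + 8*T)/(7 + T))*(-4) = (-2 + (47 + 8*T)/(7 + T))*(-4) = 8 - 4*(47 + 8*T)/(7 + T))
2364/I(-280, 122) = 2364/((12*(-11 - 2*(-280))/(7 - 280))) = 2364/((12*(-11 + 560)/(-273))) = 2364/((12*(-1/273)*549)) = 2364/(-2196/91) = 2364*(-91/2196) = -17927/183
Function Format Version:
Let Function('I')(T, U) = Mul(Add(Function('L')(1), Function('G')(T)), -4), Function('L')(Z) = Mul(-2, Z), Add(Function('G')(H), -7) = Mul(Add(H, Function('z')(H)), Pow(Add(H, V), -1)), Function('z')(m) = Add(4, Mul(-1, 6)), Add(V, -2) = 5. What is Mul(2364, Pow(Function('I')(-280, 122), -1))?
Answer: Rational(-17927, 183) ≈ -97.962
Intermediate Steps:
V = 7 (V = Add(2, 5) = 7)
Function('z')(m) = -2 (Function('z')(m) = Add(4, -6) = -2)
Function('G')(H) = Add(7, Mul(Pow(Add(7, H), -1), Add(-2, H))) (Function('G')(H) = Add(7, Mul(Add(H, -2), Pow(Add(H, 7), -1))) = Add(7, Mul(Add(-2, H), Pow(Add(7, H), -1))) = Add(7, Mul(Pow(Add(7, H), -1), Add(-2, H))))
Function('I')(T, U) = Add(8, Mul(-4, Pow(Add(7, T), -1), Add(47, Mul(8, T)))) (Function('I')(T, U) = Mul(Add(Mul(-2, 1), Mul(Pow(Add(7, T), -1), Add(47, Mul(8, T)))), -4) = Mul(Add(-2, Mul(Pow(Add(7, T), -1), Add(47, Mul(8, T)))), -4) = Add(8, Mul(-4, Pow(Add(7, T), -1), Add(47, Mul(8, T)))))
Mul(2364, Pow(Function('I')(-280, 122), -1)) = Mul(2364, Pow(Mul(12, Pow(Add(7, -280), -1), Add(-11, Mul(-2, -280))), -1)) = Mul(2364, Pow(Mul(12, Pow(-273, -1), Add(-11, 560)), -1)) = Mul(2364, Pow(Mul(12, Rational(-1, 273), 549), -1)) = Mul(2364, Pow(Rational(-2196, 91), -1)) = Mul(2364, Rational(-91, 2196)) = Rational(-17927, 183)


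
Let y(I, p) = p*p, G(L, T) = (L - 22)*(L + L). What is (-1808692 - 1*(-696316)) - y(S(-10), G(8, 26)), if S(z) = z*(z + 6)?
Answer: -1162552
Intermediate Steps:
G(L, T) = 2*L*(-22 + L) (G(L, T) = (-22 + L)*(2*L) = 2*L*(-22 + L))
S(z) = z*(6 + z)
y(I, p) = p**2
(-1808692 - 1*(-696316)) - y(S(-10), G(8, 26)) = (-1808692 - 1*(-696316)) - (2*8*(-22 + 8))**2 = (-1808692 + 696316) - (2*8*(-14))**2 = -1112376 - 1*(-224)**2 = -1112376 - 1*50176 = -1112376 - 50176 = -1162552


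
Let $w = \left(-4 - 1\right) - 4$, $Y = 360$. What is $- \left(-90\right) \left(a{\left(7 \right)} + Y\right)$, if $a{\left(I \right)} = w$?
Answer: $31590$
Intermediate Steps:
$w = -9$ ($w = -5 - 4 = -9$)
$a{\left(I \right)} = -9$
$- \left(-90\right) \left(a{\left(7 \right)} + Y\right) = - \left(-90\right) \left(-9 + 360\right) = - \left(-90\right) 351 = \left(-1\right) \left(-31590\right) = 31590$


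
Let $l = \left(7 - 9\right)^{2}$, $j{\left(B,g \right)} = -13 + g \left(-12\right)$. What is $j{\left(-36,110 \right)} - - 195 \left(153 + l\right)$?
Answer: $29282$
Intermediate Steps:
$j{\left(B,g \right)} = -13 - 12 g$
$l = 4$ ($l = \left(-2\right)^{2} = 4$)
$j{\left(-36,110 \right)} - - 195 \left(153 + l\right) = \left(-13 - 1320\right) - - 195 \left(153 + 4\right) = \left(-13 - 1320\right) - \left(-195\right) 157 = -1333 - -30615 = -1333 + 30615 = 29282$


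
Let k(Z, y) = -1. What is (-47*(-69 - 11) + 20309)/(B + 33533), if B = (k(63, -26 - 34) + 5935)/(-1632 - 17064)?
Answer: 74999004/104487839 ≈ 0.71778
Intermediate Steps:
B = -989/3116 (B = (-1 + 5935)/(-1632 - 17064) = 5934/(-18696) = 5934*(-1/18696) = -989/3116 ≈ -0.31739)
(-47*(-69 - 11) + 20309)/(B + 33533) = (-47*(-69 - 11) + 20309)/(-989/3116 + 33533) = (-47*(-80) + 20309)/(104487839/3116) = (3760 + 20309)*(3116/104487839) = 24069*(3116/104487839) = 74999004/104487839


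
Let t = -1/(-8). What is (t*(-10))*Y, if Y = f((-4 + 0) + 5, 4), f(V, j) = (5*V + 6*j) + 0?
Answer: -145/4 ≈ -36.250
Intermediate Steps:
f(V, j) = 5*V + 6*j
t = ⅛ (t = -1*(-⅛) = ⅛ ≈ 0.12500)
Y = 29 (Y = 5*((-4 + 0) + 5) + 6*4 = 5*(-4 + 5) + 24 = 5*1 + 24 = 5 + 24 = 29)
(t*(-10))*Y = ((⅛)*(-10))*29 = -5/4*29 = -145/4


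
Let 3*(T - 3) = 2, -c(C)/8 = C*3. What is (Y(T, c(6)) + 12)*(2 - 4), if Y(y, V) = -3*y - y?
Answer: 16/3 ≈ 5.3333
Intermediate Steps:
c(C) = -24*C (c(C) = -8*C*3 = -24*C)
T = 11/3 (T = 3 + (1/3)*2 = 3 + 2/3 = 11/3 ≈ 3.6667)
Y(y, V) = -4*y
(Y(T, c(6)) + 12)*(2 - 4) = (-4*11/3 + 12)*(2 - 4) = (-44/3 + 12)*(-2) = -8/3*(-2) = 16/3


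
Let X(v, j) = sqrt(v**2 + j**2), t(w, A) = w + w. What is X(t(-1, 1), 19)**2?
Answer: 365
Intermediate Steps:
t(w, A) = 2*w
X(v, j) = sqrt(j**2 + v**2)
X(t(-1, 1), 19)**2 = (sqrt(19**2 + (2*(-1))**2))**2 = (sqrt(361 + (-2)**2))**2 = (sqrt(361 + 4))**2 = (sqrt(365))**2 = 365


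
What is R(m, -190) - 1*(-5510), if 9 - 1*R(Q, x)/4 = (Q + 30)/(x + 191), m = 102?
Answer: 5018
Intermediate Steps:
R(Q, x) = 36 - 4*(30 + Q)/(191 + x) (R(Q, x) = 36 - 4*(Q + 30)/(x + 191) = 36 - 4*(30 + Q)/(191 + x))
R(m, -190) - 1*(-5510) = 4*(1689 - 1*102 + 9*(-190))/(191 - 190) - 1*(-5510) = 4*(1689 - 102 - 1710)/1 + 5510 = 4*1*(-123) + 5510 = -492 + 5510 = 5018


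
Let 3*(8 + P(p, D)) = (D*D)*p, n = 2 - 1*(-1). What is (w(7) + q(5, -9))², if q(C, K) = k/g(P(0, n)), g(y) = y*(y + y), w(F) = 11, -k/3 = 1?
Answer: 1974025/16384 ≈ 120.48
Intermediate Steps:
n = 3 (n = 2 + 1 = 3)
k = -3 (k = -3*1 = -3)
P(p, D) = -8 + p*D²/3 (P(p, D) = -8 + ((D*D)*p)/3 = -8 + (D²*p)/3 = -8 + (p*D²)/3 = -8 + p*D²/3)
g(y) = 2*y² (g(y) = y*(2*y) = 2*y²)
q(C, K) = -3/128 (q(C, K) = -3*1/(2*(-8 + (⅓)*0*3²)²) = -3*1/(2*(-8 + (⅓)*0*9)²) = -3*1/(2*(-8 + 0)²) = -3/(2*(-8)²) = -3/(2*64) = -3/128)
(w(7) + q(5, -9))² = (11 - 3/128)² = (1405/128)² = 1974025/16384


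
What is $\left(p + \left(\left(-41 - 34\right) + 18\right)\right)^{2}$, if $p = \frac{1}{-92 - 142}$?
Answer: $\frac{177928921}{54756} \approx 3249.5$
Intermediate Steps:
$p = - \frac{1}{234}$ ($p = \frac{1}{-234} = - \frac{1}{234} \approx -0.0042735$)
$\left(p + \left(\left(-41 - 34\right) + 18\right)\right)^{2} = \left(- \frac{1}{234} + \left(\left(-41 - 34\right) + 18\right)\right)^{2} = \left(- \frac{1}{234} + \left(-75 + 18\right)\right)^{2} = \left(- \frac{1}{234} - 57\right)^{2} = \left(- \frac{13339}{234}\right)^{2} = \frac{177928921}{54756}$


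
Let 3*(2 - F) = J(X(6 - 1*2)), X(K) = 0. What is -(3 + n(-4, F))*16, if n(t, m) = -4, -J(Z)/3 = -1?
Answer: 16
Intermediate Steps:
J(Z) = 3 (J(Z) = -3*(-1) = 3)
F = 1 (F = 2 - ⅓*3 = 2 - 1 = 1)
-(3 + n(-4, F))*16 = -(3 - 4)*16 = -(-1)*16 = -1*(-16) = 16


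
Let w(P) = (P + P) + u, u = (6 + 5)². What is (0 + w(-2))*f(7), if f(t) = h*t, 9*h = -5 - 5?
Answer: -910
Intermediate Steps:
u = 121 (u = 11² = 121)
h = -10/9 (h = (-5 - 5)/9 = (⅑)*(-10) = -10/9 ≈ -1.1111)
w(P) = 121 + 2*P (w(P) = (P + P) + 121 = 2*P + 121 = 121 + 2*P)
f(t) = -10*t/9
(0 + w(-2))*f(7) = (0 + (121 + 2*(-2)))*(-10/9*7) = (0 + (121 - 4))*(-70/9) = (0 + 117)*(-70/9) = 117*(-70/9) = -910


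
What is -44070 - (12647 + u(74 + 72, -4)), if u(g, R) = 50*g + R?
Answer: -64013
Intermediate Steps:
u(g, R) = R + 50*g
-44070 - (12647 + u(74 + 72, -4)) = -44070 - (12647 + (-4 + 50*(74 + 72))) = -44070 - (12647 + (-4 + 50*146)) = -44070 - (12647 + (-4 + 7300)) = -44070 - (12647 + 7296) = -44070 - 1*19943 = -44070 - 19943 = -64013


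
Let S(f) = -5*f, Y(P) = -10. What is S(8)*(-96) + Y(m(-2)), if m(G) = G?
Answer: 3830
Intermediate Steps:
S(8)*(-96) + Y(m(-2)) = -5*8*(-96) - 10 = -40*(-96) - 10 = 3840 - 10 = 3830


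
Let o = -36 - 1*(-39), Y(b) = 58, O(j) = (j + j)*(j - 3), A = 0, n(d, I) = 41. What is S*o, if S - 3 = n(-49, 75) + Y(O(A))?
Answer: 306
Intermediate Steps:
O(j) = 2*j*(-3 + j) (O(j) = (2*j)*(-3 + j) = 2*j*(-3 + j))
o = 3 (o = -36 + 39 = 3)
S = 102 (S = 3 + (41 + 58) = 3 + 99 = 102)
S*o = 102*3 = 306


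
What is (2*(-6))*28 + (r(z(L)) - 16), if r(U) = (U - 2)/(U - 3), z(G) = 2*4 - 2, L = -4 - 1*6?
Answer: -1052/3 ≈ -350.67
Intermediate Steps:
L = -10 (L = -4 - 6 = -10)
z(G) = 6 (z(G) = 8 - 2 = 6)
r(U) = (-2 + U)/(-3 + U)
(2*(-6))*28 + (r(z(L)) - 16) = (2*(-6))*28 + ((-2 + 6)/(-3 + 6) - 16) = -12*28 + (4/3 - 16) = -336 + ((⅓)*4 - 16) = -336 + (4/3 - 16) = -336 - 44/3 = -1052/3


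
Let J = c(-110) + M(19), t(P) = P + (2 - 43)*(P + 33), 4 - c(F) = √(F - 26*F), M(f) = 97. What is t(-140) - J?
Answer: 4146 + 5*√110 ≈ 4198.4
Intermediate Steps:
c(F) = 4 - 5*√(-F) (c(F) = 4 - √(F - 26*F) = 4 - √(-25*F) = 4 - 5*√(-F))
t(P) = -1353 - 40*P (t(P) = P - 41*(33 + P) = P + (-1353 - 41*P) = -1353 - 40*P)
J = 101 - 5*√110 (J = (4 - 5*√110) + 97 = 101 - 5*√110 ≈ 48.560)
t(-140) - J = (-1353 - 40*(-140)) - (101 - 5*√110) = (-1353 + 5600) + (-101 + 5*√110) = 4247 + (-101 + 5*√110) = 4146 + 5*√110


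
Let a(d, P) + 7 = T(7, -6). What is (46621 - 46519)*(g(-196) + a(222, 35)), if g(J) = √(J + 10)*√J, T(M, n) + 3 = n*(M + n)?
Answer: -1632 - 1428*√186 ≈ -21107.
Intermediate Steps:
T(M, n) = -3 + n*(M + n)
a(d, P) = -16 (a(d, P) = -7 + (-3 + (-6)² + 7*(-6)) = -7 + (-3 + 36 - 42) = -7 - 9 = -16)
g(J) = √J*√(10 + J) (g(J) = √(10 + J)*√J = √J*√(10 + J))
(46621 - 46519)*(g(-196) + a(222, 35)) = (46621 - 46519)*(√(-196)*√(10 - 196) - 16) = 102*((14*I)*√(-186) - 16) = 102*((14*I)*(I*√186) - 16) = 102*(-14*√186 - 16) = 102*(-16 - 14*√186) = -1632 - 1428*√186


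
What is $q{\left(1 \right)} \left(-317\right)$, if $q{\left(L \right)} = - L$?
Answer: $317$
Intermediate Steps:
$q{\left(1 \right)} \left(-317\right) = \left(-1\right) 1 \left(-317\right) = \left(-1\right) \left(-317\right) = 317$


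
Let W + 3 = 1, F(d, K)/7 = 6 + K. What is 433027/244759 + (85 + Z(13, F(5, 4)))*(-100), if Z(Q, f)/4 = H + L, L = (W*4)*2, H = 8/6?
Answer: -1932297019/734277 ≈ -2631.6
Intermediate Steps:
F(d, K) = 42 + 7*K (F(d, K) = 7*(6 + K) = 42 + 7*K)
W = -2 (W = -3 + 1 = -2)
H = 4/3 (H = 8*(1/6) = 4/3 ≈ 1.3333)
L = -16 (L = -2*4*2 = -8*2 = -16)
Z(Q, f) = -176/3 (Z(Q, f) = 4*(4/3 - 16) = 4*(-44/3) = -176/3)
433027/244759 + (85 + Z(13, F(5, 4)))*(-100) = 433027/244759 + (85 - 176/3)*(-100) = 433027*(1/244759) + (79/3)*(-100) = 433027/244759 - 7900/3 = -1932297019/734277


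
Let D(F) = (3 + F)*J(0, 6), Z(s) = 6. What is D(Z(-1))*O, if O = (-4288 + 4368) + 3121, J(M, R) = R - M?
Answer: 172854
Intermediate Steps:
O = 3201 (O = 80 + 3121 = 3201)
D(F) = 18 + 6*F (D(F) = (3 + F)*(6 - 1*0) = (3 + F)*(6 + 0) = (3 + F)*6 = 18 + 6*F)
D(Z(-1))*O = (18 + 6*6)*3201 = (18 + 36)*3201 = 54*3201 = 172854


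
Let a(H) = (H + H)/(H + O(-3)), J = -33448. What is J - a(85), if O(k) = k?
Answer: -1371453/41 ≈ -33450.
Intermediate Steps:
a(H) = 2*H/(-3 + H) (a(H) = (H + H)/(H - 3) = (2*H)/(-3 + H) = 2*H/(-3 + H))
J - a(85) = -33448 - 2*85/(-3 + 85) = -33448 - 2*85/82 = -33448 - 1*85/41 = -33448 - 85/41 = -1371453/41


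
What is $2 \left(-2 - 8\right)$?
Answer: $-20$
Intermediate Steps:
$2 \left(-2 - 8\right) = 2 \left(-10\right) = -20$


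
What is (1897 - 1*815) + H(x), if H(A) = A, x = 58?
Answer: 1140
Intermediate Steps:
(1897 - 1*815) + H(x) = (1897 - 1*815) + 58 = (1897 - 815) + 58 = 1082 + 58 = 1140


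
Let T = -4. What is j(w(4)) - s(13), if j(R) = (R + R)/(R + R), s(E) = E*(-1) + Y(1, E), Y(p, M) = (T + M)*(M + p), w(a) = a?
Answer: -112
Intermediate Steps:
Y(p, M) = (-4 + M)*(M + p)
s(E) = -4 + E² - 4*E (s(E) = E*(-1) + (E² - 4*E - 4*1 + E*1) = -E + (E² - 4*E - 4 + E) = -E + (-4 + E² - 3*E) = -4 + E² - 4*E)
j(R) = 1 (j(R) = (2*R)/((2*R)) = (2*R)*(1/(2*R)) = 1)
j(w(4)) - s(13) = 1 - (-4 + 13² - 4*13) = 1 - (-4 + 169 - 52) = 1 - 1*113 = 1 - 113 = -112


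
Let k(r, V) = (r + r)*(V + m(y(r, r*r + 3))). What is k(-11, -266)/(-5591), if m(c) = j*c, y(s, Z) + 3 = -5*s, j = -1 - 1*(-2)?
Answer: -4708/5591 ≈ -0.84207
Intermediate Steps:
j = 1 (j = -1 + 2 = 1)
y(s, Z) = -3 - 5*s
m(c) = c (m(c) = 1*c = c)
k(r, V) = 2*r*(-3 + V - 5*r) (k(r, V) = (r + r)*(V + (-3 - 5*r)) = (2*r)*(-3 + V - 5*r) = 2*r*(-3 + V - 5*r))
k(-11, -266)/(-5591) = (2*(-11)*(-3 - 266 - 5*(-11)))/(-5591) = (2*(-11)*(-3 - 266 + 55))*(-1/5591) = (2*(-11)*(-214))*(-1/5591) = 4708*(-1/5591) = -4708/5591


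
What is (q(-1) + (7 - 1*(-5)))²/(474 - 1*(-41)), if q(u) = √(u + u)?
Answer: (12 + I*√2)²/515 ≈ 0.27573 + 0.065905*I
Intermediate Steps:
q(u) = √2*√u (q(u) = √(2*u) = √2*√u)
(q(-1) + (7 - 1*(-5)))²/(474 - 1*(-41)) = (√2*√(-1) + (7 - 1*(-5)))²/(474 - 1*(-41)) = (√2*I + (7 + 5))²/(474 + 41) = (I*√2 + 12)²/515 = (12 + I*√2)²*(1/515) = (12 + I*√2)²/515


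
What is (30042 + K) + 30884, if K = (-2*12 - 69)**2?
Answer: 69575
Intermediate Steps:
K = 8649 (K = (-24 - 69)**2 = (-93)**2 = 8649)
(30042 + K) + 30884 = (30042 + 8649) + 30884 = 38691 + 30884 = 69575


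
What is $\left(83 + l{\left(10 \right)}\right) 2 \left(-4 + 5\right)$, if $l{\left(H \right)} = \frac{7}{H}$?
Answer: $\frac{837}{5} \approx 167.4$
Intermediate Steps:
$\left(83 + l{\left(10 \right)}\right) 2 \left(-4 + 5\right) = \left(83 + \frac{7}{10}\right) 2 \left(-4 + 5\right) = \left(83 + 7 \cdot \frac{1}{10}\right) 2 \cdot 1 = \left(83 + \frac{7}{10}\right) 2 = \frac{837}{10} \cdot 2 = \frac{837}{5}$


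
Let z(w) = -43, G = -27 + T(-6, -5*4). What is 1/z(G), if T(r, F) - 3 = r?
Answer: -1/43 ≈ -0.023256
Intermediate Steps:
T(r, F) = 3 + r
G = -30 (G = -27 + (3 - 6) = -27 - 3 = -30)
1/z(G) = 1/(-43) = -1/43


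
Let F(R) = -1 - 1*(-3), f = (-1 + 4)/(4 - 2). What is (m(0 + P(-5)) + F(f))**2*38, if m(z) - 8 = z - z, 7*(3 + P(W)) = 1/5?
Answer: 3800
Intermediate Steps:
P(W) = -104/35 (P(W) = -3 + (1/7)/5 = -3 + (1/7)*(1/5) = -3 + 1/35 = -104/35)
f = 3/2 ≈ 1.5000
m(z) = 8 (m(z) = 8 + (z - z) = 8 + 0 = 8)
F(R) = 2 (F(R) = -1 + 3 = 2)
(m(0 + P(-5)) + F(f))**2*38 = (8 + 2)**2*38 = 10**2*38 = 100*38 = 3800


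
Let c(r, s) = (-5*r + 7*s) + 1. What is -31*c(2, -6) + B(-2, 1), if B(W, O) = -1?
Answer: 1580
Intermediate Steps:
c(r, s) = 1 - 5*r + 7*s
-31*c(2, -6) + B(-2, 1) = -31*(1 - 5*2 + 7*(-6)) - 1 = -31*(1 - 10 - 42) - 1 = -31*(-51) - 1 = 1581 - 1 = 1580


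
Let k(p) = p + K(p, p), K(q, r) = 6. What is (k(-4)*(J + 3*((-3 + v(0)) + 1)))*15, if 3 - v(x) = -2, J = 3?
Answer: 360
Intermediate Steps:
v(x) = 5 (v(x) = 3 - 1*(-2) = 3 + 2 = 5)
k(p) = 6 + p (k(p) = p + 6 = 6 + p)
(k(-4)*(J + 3*((-3 + v(0)) + 1)))*15 = ((6 - 4)*(3 + 3*((-3 + 5) + 1)))*15 = (2*(3 + 3*(2 + 1)))*15 = (2*(3 + 3*3))*15 = (2*(3 + 9))*15 = (2*12)*15 = 24*15 = 360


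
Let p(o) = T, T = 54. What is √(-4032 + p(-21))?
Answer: 3*I*√442 ≈ 63.071*I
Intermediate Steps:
p(o) = 54
√(-4032 + p(-21)) = √(-4032 + 54) = √(-3978) = 3*I*√442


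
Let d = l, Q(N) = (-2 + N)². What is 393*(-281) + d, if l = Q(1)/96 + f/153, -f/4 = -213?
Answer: -60072517/544 ≈ -1.1043e+5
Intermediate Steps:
f = 852 (f = -4*(-213) = 852)
l = 3035/544 (l = (-2 + 1)²/96 + 852/153 = (-1)²*(1/96) + 852*(1/153) = 1*(1/96) + 284/51 = 1/96 + 284/51 = 3035/544 ≈ 5.5790)
d = 3035/544 ≈ 5.5790
393*(-281) + d = 393*(-281) + 3035/544 = -110433 + 3035/544 = -60072517/544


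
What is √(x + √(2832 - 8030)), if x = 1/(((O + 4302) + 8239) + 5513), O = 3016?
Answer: √(430 + 9060100*I*√5198)/3010 ≈ 6.0041 + 6.004*I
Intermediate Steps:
x = 1/21070 (x = 1/(((3016 + 4302) + 8239) + 5513) = 1/((7318 + 8239) + 5513) = 1/(15557 + 5513) = 1/21070 ≈ 4.7461e-5)
√(x + √(2832 - 8030)) = √(1/21070 + √(2832 - 8030)) = √(1/21070 + √(-5198)) = √(1/21070 + I*√5198)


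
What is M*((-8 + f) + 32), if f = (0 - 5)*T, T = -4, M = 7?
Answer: 308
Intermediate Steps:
f = 20 (f = (0 - 5)*(-4) = -5*(-4) = 20)
M*((-8 + f) + 32) = 7*((-8 + 20) + 32) = 7*(12 + 32) = 7*44 = 308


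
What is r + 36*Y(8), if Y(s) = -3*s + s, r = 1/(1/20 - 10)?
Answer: -114644/199 ≈ -576.10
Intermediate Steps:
r = -20/199 (r = 1/(1/20 - 10) = 1/(-199/20) = -20/199 ≈ -0.10050)
Y(s) = -2*s
r + 36*Y(8) = -20/199 + 36*(-2*8) = -20/199 + 36*(-16) = -20/199 - 576 = -114644/199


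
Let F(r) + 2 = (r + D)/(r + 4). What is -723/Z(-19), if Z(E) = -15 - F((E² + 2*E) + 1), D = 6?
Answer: 118572/2297 ≈ 51.620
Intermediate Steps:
F(r) = -2 + (6 + r)/(4 + r) (F(r) = -2 + (r + 6)/(r + 4) = -2 + (6 + r)/(4 + r))
Z(E) = -15 - (-3 - E² - 2*E)/(5 + E² + 2*E) (Z(E) = -15 - (-2 - ((E² + 2*E) + 1))/(4 + ((E² + 2*E) + 1)) = -15 - (-2 - (1 + E² + 2*E))/(4 + (1 + E² + 2*E)) = -15 - (-2 + (-1 - E² - 2*E))/(5 + E² + 2*E) = -15 - (-3 - E² - 2*E)/(5 + E² + 2*E))
-723/Z(-19) = -723*(5 + (-19)² + 2*(-19))/(2*(-36 - 14*(-19) - 7*(-19)²)) = -723*(5 + 361 - 38)/(2*(-36 + 266 - 7*361)) = -723*164/(-36 + 266 - 2527) = -723/(2*(1/328)*(-2297)) = -723/(-2297/164) = -723*(-164/2297) = 118572/2297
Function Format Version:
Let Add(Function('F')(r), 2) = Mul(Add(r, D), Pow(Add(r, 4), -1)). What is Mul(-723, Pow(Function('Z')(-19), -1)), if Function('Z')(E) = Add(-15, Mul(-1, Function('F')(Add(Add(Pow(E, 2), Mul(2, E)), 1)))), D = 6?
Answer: Rational(118572, 2297) ≈ 51.620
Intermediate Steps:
Function('F')(r) = Add(-2, Mul(Pow(Add(4, r), -1), Add(6, r))) (Function('F')(r) = Add(-2, Mul(Add(r, 6), Pow(Add(r, 4), -1))) = Add(-2, Mul(Add(6, r), Pow(Add(4, r), -1))) = Add(-2, Mul(Pow(Add(4, r), -1), Add(6, r))))
Function('Z')(E) = Add(-15, Mul(-1, Pow(Add(5, Pow(E, 2), Mul(2, E)), -1), Add(-3, Mul(-1, Pow(E, 2)), Mul(-2, E)))) (Function('Z')(E) = Add(-15, Mul(-1, Mul(Pow(Add(4, Add(Add(Pow(E, 2), Mul(2, E)), 1)), -1), Add(-2, Mul(-1, Add(Add(Pow(E, 2), Mul(2, E)), 1)))))) = Add(-15, Mul(-1, Mul(Pow(Add(4, Add(1, Pow(E, 2), Mul(2, E))), -1), Add(-2, Mul(-1, Add(1, Pow(E, 2), Mul(2, E))))))) = Add(-15, Mul(-1, Mul(Pow(Add(5, Pow(E, 2), Mul(2, E)), -1), Add(-2, Add(-1, Mul(-1, Pow(E, 2)), Mul(-2, E)))))) = Add(-15, Mul(-1, Mul(Pow(Add(5, Pow(E, 2), Mul(2, E)), -1), Add(-3, Mul(-1, Pow(E, 2)), Mul(-2, E))))) = Add(-15, Mul(-1, Pow(Add(5, Pow(E, 2), Mul(2, E)), -1), Add(-3, Mul(-1, Pow(E, 2)), Mul(-2, E)))))
Mul(-723, Pow(Function('Z')(-19), -1)) = Mul(-723, Pow(Mul(2, Pow(Add(5, Pow(-19, 2), Mul(2, -19)), -1), Add(-36, Mul(-14, -19), Mul(-7, Pow(-19, 2)))), -1)) = Mul(-723, Pow(Mul(2, Pow(Add(5, 361, -38), -1), Add(-36, 266, Mul(-7, 361))), -1)) = Mul(-723, Pow(Mul(2, Pow(328, -1), Add(-36, 266, -2527)), -1)) = Mul(-723, Pow(Mul(2, Rational(1, 328), -2297), -1)) = Mul(-723, Pow(Rational(-2297, 164), -1)) = Mul(-723, Rational(-164, 2297)) = Rational(118572, 2297)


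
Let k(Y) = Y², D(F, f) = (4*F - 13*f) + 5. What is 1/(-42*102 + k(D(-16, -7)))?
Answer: -1/3260 ≈ -0.00030675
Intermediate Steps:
D(F, f) = 5 - 13*f + 4*F (D(F, f) = (-13*f + 4*F) + 5 = 5 - 13*f + 4*F)
1/(-42*102 + k(D(-16, -7))) = 1/(-42*102 + (5 - 13*(-7) + 4*(-16))²) = 1/(-4284 + (5 + 91 - 64)²) = 1/(-4284 + 32²) = 1/(-4284 + 1024) = 1/(-3260) = -1/3260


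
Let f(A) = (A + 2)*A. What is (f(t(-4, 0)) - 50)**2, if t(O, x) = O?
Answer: 1764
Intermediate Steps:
f(A) = A*(2 + A) (f(A) = (2 + A)*A = A*(2 + A))
(f(t(-4, 0)) - 50)**2 = (-4*(2 - 4) - 50)**2 = (-4*(-2) - 50)**2 = (8 - 50)**2 = (-42)**2 = 1764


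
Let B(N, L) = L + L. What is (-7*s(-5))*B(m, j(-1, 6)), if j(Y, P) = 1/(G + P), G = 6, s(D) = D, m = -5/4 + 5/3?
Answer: 35/6 ≈ 5.8333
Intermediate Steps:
m = 5/12 (m = -5*1/4 + 5*(1/3) = -5/4 + 5/3 = 5/12 ≈ 0.41667)
j(Y, P) = 1/(6 + P)
B(N, L) = 2*L
(-7*s(-5))*B(m, j(-1, 6)) = (-7*(-5))*(2/(6 + 6)) = 35*(2/12) = 35*(2*(1/12)) = 35*(1/6) = 35/6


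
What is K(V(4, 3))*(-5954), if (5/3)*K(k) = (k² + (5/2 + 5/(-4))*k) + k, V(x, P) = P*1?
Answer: -562653/10 ≈ -56265.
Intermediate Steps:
V(x, P) = P
K(k) = 3*k²/5 + 27*k/20 (K(k) = 3*((k² + (5/2 + 5/(-4))*k) + k)/5 = 3*((k² + (5*(½) + 5*(-¼))*k) + k)/5 = 3*((k² + (5/2 - 5/4)*k) + k)/5 = 3*((k² + 5*k/4) + k)/5 = 3*(k² + 9*k/4)/5 = 3*k²/5 + 27*k/20)
K(V(4, 3))*(-5954) = ((3/20)*3*(9 + 4*3))*(-5954) = ((3/20)*3*(9 + 12))*(-5954) = ((3/20)*3*21)*(-5954) = (189/20)*(-5954) = -562653/10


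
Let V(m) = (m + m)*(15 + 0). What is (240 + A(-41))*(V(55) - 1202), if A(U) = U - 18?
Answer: 81088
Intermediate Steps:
V(m) = 30*m (V(m) = (2*m)*15 = 30*m)
A(U) = -18 + U
(240 + A(-41))*(V(55) - 1202) = (240 + (-18 - 41))*(30*55 - 1202) = (240 - 59)*(1650 - 1202) = 181*448 = 81088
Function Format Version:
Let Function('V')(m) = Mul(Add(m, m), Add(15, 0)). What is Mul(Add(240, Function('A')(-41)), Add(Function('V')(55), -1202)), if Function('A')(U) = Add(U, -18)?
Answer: 81088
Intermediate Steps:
Function('V')(m) = Mul(30, m) (Function('V')(m) = Mul(Mul(2, m), 15) = Mul(30, m))
Function('A')(U) = Add(-18, U)
Mul(Add(240, Function('A')(-41)), Add(Function('V')(55), -1202)) = Mul(Add(240, Add(-18, -41)), Add(Mul(30, 55), -1202)) = Mul(Add(240, -59), Add(1650, -1202)) = Mul(181, 448) = 81088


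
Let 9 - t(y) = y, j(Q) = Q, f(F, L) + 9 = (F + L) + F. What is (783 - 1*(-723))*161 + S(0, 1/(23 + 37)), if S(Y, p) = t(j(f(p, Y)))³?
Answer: 6703172819/27000 ≈ 2.4827e+5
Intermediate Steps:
f(F, L) = -9 + L + 2*F (f(F, L) = -9 + ((F + L) + F) = -9 + (L + 2*F) = -9 + L + 2*F)
t(y) = 9 - y
S(Y, p) = (18 - Y - 2*p)³ (S(Y, p) = (9 - (-9 + Y + 2*p))³ = (9 + (9 - Y - 2*p))³ = (18 - Y - 2*p)³)
(783 - 1*(-723))*161 + S(0, 1/(23 + 37)) = (783 - 1*(-723))*161 - (-18 + 0 + 2/(23 + 37))³ = (783 + 723)*161 - (-18 + 0 + 2/60)³ = 1506*161 - (-18 + 0 + 2*(1/60))³ = 242466 - (-18 + 0 + 1/30)³ = 242466 - (-539/30)³ = 242466 - 1*(-156590819/27000) = 242466 + 156590819/27000 = 6703172819/27000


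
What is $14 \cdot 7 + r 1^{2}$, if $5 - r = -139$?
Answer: $242$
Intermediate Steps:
$r = 144$ ($r = 5 - -139 = 5 + 139 = 144$)
$14 \cdot 7 + r 1^{2} = 14 \cdot 7 + 144 \cdot 1^{2} = 98 + 144 \cdot 1 = 98 + 144 = 242$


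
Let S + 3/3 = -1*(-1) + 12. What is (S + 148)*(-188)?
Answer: -30080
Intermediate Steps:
S = 12 (S = -1 + (-1*(-1) + 12) = -1 + (1 + 12) = -1 + 13 = 12)
(S + 148)*(-188) = (12 + 148)*(-188) = 160*(-188) = -30080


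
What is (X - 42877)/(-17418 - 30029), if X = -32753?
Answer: 75630/47447 ≈ 1.5940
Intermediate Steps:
(X - 42877)/(-17418 - 30029) = (-32753 - 42877)/(-17418 - 30029) = -75630/(-47447) = -75630*(-1/47447) = 75630/47447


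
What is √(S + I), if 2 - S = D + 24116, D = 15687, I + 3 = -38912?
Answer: 2*I*√19679 ≈ 280.56*I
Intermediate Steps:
I = -38915 (I = -3 - 38912 = -38915)
S = -39801 (S = 2 - (15687 + 24116) = 2 - 1*39803 = 2 - 39803 = -39801)
√(S + I) = √(-39801 - 38915) = √(-78716) = 2*I*√19679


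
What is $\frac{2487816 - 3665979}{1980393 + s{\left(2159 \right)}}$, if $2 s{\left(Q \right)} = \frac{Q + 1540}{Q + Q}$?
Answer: $- \frac{3391538556}{5700892549} \approx -0.59491$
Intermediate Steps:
$s{\left(Q \right)} = \frac{1540 + Q}{4 Q}$ ($s{\left(Q \right)} = \frac{\left(Q + 1540\right) \frac{1}{Q + Q}}{2} = \frac{\left(1540 + Q\right) \frac{1}{2 Q}}{2} = \frac{\frac{1}{2} \frac{1}{Q} \left(1540 + Q\right)}{2} = \frac{1540 + Q}{4 Q}$)
$\frac{2487816 - 3665979}{1980393 + s{\left(2159 \right)}} = \frac{2487816 - 3665979}{1980393 + \frac{1540 + 2159}{4 \cdot 2159}} = - \frac{1178163}{1980393 + \frac{1}{4} \cdot \frac{1}{2159} \cdot 3699} = - \frac{1178163}{1980393 + \frac{3699}{8636}} = - \frac{1178163}{\frac{17102677647}{8636}} = \left(-1178163\right) \frac{8636}{17102677647} = - \frac{3391538556}{5700892549}$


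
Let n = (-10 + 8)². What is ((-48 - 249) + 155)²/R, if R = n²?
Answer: 5041/4 ≈ 1260.3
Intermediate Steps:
n = 4 (n = (-2)² = 4)
R = 16 (R = 4² = 16)
((-48 - 249) + 155)²/R = ((-48 - 249) + 155)²/16 = (-297 + 155)²*(1/16) = (-142)²*(1/16) = 20164*(1/16) = 5041/4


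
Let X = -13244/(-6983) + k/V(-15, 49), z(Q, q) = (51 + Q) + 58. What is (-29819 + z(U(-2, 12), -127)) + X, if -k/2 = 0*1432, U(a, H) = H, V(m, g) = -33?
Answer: -207367890/6983 ≈ -29696.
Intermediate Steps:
k = 0 (k = -0*1432 = -2*0 = 0)
z(Q, q) = 109 + Q
X = 13244/6983 (X = -13244/(-6983) + 0/(-33) = -13244*(-1/6983) + 0*(-1/33) = 13244/6983 + 0 = 13244/6983 ≈ 1.8966)
(-29819 + z(U(-2, 12), -127)) + X = (-29819 + (109 + 12)) + 13244/6983 = (-29819 + 121) + 13244/6983 = -29698 + 13244/6983 = -207367890/6983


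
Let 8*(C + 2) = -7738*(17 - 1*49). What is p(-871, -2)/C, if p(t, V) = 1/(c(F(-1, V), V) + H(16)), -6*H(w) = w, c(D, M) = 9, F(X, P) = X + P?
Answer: 3/588050 ≈ 5.1016e-6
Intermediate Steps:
F(X, P) = P + X
H(w) = -w/6
p(t, V) = 3/19 (p(t, V) = 1/(9 - ⅙*16) = 1/(9 - 8/3) = 1/(19/3) = 3/19)
C = 30950 (C = -2 + (-7738*(17 - 1*49))/8 = -2 + (-7738*(17 - 49))/8 = -2 + (-7738*(-32))/8 = -2 + (⅛)*247616 = -2 + 30952 = 30950)
p(-871, -2)/C = (3/19)/30950 = (3/19)*(1/30950) = 3/588050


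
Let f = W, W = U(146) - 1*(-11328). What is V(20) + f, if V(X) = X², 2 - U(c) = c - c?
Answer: 11730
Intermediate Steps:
U(c) = 2 (U(c) = 2 - (c - c) = 2 - 1*0 = 2 + 0 = 2)
W = 11330 (W = 2 - 1*(-11328) = 2 + 11328 = 11330)
f = 11330
V(20) + f = 20² + 11330 = 400 + 11330 = 11730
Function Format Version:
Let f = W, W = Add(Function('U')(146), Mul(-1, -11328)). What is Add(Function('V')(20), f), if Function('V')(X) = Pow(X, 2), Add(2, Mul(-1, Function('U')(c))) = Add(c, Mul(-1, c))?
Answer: 11730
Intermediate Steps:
Function('U')(c) = 2 (Function('U')(c) = Add(2, Mul(-1, Add(c, Mul(-1, c)))) = Add(2, Mul(-1, 0)) = Add(2, 0) = 2)
W = 11330 (W = Add(2, Mul(-1, -11328)) = Add(2, 11328) = 11330)
f = 11330
Add(Function('V')(20), f) = Add(Pow(20, 2), 11330) = Add(400, 11330) = 11730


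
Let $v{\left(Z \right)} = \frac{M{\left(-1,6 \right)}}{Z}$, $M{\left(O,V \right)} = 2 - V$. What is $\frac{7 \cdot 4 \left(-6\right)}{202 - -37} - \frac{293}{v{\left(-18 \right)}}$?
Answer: $- \frac{630579}{478} \approx -1319.2$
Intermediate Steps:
$v{\left(Z \right)} = - \frac{4}{Z}$ ($v{\left(Z \right)} = \frac{2 - 6}{Z} = - \frac{4}{Z}$)
$\frac{7 \cdot 4 \left(-6\right)}{202 - -37} - \frac{293}{v{\left(-18 \right)}} = \frac{7 \cdot 4 \left(-6\right)}{202 - -37} - \frac{293}{\left(-4\right) \frac{1}{-18}} = \frac{28 \left(-6\right)}{202 + 37} - \frac{293}{\left(-4\right) \left(- \frac{1}{18}\right)} = - \frac{168}{239} - \frac{293}{\frac{2}{9}} = \left(-168\right) \frac{1}{239} - \frac{2637}{2} = - \frac{168}{239} - \frac{2637}{2} = - \frac{630579}{478}$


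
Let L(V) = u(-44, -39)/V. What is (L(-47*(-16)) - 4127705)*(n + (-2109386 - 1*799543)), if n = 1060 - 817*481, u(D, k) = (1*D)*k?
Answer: 1280741634580953/94 ≈ 1.3625e+13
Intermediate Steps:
u(D, k) = D*k
n = -391917 (n = 1060 - 392977 = -391917)
L(V) = 1716/V (L(V) = (-44*(-39))/V = 1716/V)
(L(-47*(-16)) - 4127705)*(n + (-2109386 - 1*799543)) = (1716/((-47*(-16))) - 4127705)*(-391917 + (-2109386 - 1*799543)) = (1716/752 - 4127705)*(-391917 + (-2109386 - 799543)) = (1716*(1/752) - 4127705)*(-391917 - 2908929) = (429/188 - 4127705)*(-3300846) = -776008111/188*(-3300846) = 1280741634580953/94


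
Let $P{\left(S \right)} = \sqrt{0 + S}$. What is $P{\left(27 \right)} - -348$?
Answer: $348 + 3 \sqrt{3} \approx 353.2$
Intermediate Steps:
$P{\left(S \right)} = \sqrt{S}$
$P{\left(27 \right)} - -348 = \sqrt{27} - -348 = 3 \sqrt{3} + 348 = 348 + 3 \sqrt{3}$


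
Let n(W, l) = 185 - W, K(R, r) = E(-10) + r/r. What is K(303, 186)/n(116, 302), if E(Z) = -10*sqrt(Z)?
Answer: 1/69 - 10*I*sqrt(10)/69 ≈ 0.014493 - 0.4583*I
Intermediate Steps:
K(R, r) = 1 - 10*I*sqrt(10) (K(R, r) = -10*I*sqrt(10) + r/r = -10*I*sqrt(10) + 1 = 1 - 10*I*sqrt(10))
K(303, 186)/n(116, 302) = (1 - 10*I*sqrt(10))/(185 - 1*116) = (1 - 10*I*sqrt(10))/(185 - 116) = (1 - 10*I*sqrt(10))/69 = (1 - 10*I*sqrt(10))*(1/69) = 1/69 - 10*I*sqrt(10)/69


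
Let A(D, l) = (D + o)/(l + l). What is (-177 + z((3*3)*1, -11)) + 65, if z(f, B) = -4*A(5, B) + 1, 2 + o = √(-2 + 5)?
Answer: -1215/11 + 2*√3/11 ≈ -110.14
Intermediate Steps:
o = -2 + √3 (o = -2 + √(-2 + 5) = -2 + √3 ≈ -0.26795)
A(D, l) = (-2 + D + √3)/(2*l) (A(D, l) = (D + (-2 + √3))/(l + l) = (-2 + D + √3)/((2*l)) = (-2 + D + √3)*(1/(2*l)) = (-2 + D + √3)/(2*l))
z(f, B) = 1 - 2*(3 + √3)/B (z(f, B) = -2*(-2 + 5 + √3)/B + 1 = -2*(3 + √3)/B + 1 = 1 - 2*(3 + √3)/B)
(-177 + z((3*3)*1, -11)) + 65 = (-177 + (-6 - 11 - 2*√3)/(-11)) + 65 = (-177 - (-17 - 2*√3)/11) + 65 = (-177 + (17/11 + 2*√3/11)) + 65 = (-1930/11 + 2*√3/11) + 65 = -1215/11 + 2*√3/11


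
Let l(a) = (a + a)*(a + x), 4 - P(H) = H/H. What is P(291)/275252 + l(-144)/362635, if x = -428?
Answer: 3488077029/7678154540 ≈ 0.45429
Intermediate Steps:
P(H) = 3 (P(H) = 4 - H/H = 4 - 1*1 = 4 - 1 = 3)
l(a) = 2*a*(-428 + a) (l(a) = (a + a)*(a - 428) = (2*a)*(-428 + a) = 2*a*(-428 + a))
P(291)/275252 + l(-144)/362635 = 3/275252 + (2*(-144)*(-428 - 144))/362635 = 3*(1/275252) + (2*(-144)*(-572))*(1/362635) = 3/275252 + 164736*(1/362635) = 3/275252 + 12672/27895 = 3488077029/7678154540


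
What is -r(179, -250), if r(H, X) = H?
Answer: -179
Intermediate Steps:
-r(179, -250) = -1*179 = -179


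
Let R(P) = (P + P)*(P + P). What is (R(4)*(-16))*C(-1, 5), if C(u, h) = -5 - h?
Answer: 10240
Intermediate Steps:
R(P) = 4*P² (R(P) = (2*P)*(2*P) = 4*P²)
(R(4)*(-16))*C(-1, 5) = ((4*4²)*(-16))*(-5 - 1*5) = ((4*16)*(-16))*(-5 - 5) = (64*(-16))*(-10) = -1024*(-10) = 10240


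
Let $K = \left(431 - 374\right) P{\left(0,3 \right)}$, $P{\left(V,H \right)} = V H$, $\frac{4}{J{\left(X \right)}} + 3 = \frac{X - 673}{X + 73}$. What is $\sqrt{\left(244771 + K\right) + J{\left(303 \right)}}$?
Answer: $\frac{9 \sqrt{1695261883}}{749} \approx 494.74$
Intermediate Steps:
$J{\left(X \right)} = \frac{4}{-3 + \frac{-673 + X}{73 + X}}$ ($J{\left(X \right)} = \frac{4}{-3 + \frac{X - 673}{X + 73}} = \frac{4}{-3 + \frac{-673 + X}{73 + X}}$)
$P{\left(V,H \right)} = H V$
$K = 0$ ($K = \left(431 - 374\right) 3 \cdot 0 = \left(431 - 374\right) 0 = 57 \cdot 0 = 0$)
$\sqrt{\left(244771 + K\right) + J{\left(303 \right)}} = \sqrt{\left(244771 + 0\right) + \frac{2 \left(-73 - 303\right)}{446 + 303}} = \sqrt{244771 + \frac{2 \left(-73 - 303\right)}{749}} = \sqrt{244771 + 2 \cdot \frac{1}{749} \left(-376\right)} = \sqrt{244771 - \frac{752}{749}} = \sqrt{\frac{183332727}{749}} = \frac{9 \sqrt{1695261883}}{749}$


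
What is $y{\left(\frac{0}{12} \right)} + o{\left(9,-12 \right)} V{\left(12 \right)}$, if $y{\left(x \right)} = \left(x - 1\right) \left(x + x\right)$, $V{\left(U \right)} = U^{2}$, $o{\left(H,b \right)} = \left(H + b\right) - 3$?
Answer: $-864$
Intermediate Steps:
$o{\left(H,b \right)} = -3 + H + b$
$y{\left(x \right)} = 2 x \left(-1 + x\right)$ ($y{\left(x \right)} = \left(-1 + x\right) 2 x = 2 x \left(-1 + x\right)$)
$y{\left(\frac{0}{12} \right)} + o{\left(9,-12 \right)} V{\left(12 \right)} = 2 \cdot \frac{0}{12} \left(-1 + \frac{0}{12}\right) + \left(-3 + 9 - 12\right) 12^{2} = 2 \cdot 0 \cdot \frac{1}{12} \left(-1 + 0 \cdot \frac{1}{12}\right) - 864 = 2 \cdot 0 \left(-1 + 0\right) - 864 = 2 \cdot 0 \left(-1\right) - 864 = 0 - 864 = -864$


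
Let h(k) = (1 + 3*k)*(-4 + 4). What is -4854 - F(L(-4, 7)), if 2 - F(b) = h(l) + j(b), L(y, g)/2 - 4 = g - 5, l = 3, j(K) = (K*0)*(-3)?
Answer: -4856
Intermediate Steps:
j(K) = 0 (j(K) = 0*(-3) = 0)
h(k) = 0 (h(k) = (1 + 3*k)*0 = 0)
L(y, g) = -2 + 2*g (L(y, g) = 8 + 2*(g - 5) = 8 + 2*(-5 + g) = 8 + (-10 + 2*g) = -2 + 2*g)
F(b) = 2 (F(b) = 2 - (0 + 0) = 2 - 1*0 = 2 + 0 = 2)
-4854 - F(L(-4, 7)) = -4854 - 1*2 = -4854 - 2 = -4856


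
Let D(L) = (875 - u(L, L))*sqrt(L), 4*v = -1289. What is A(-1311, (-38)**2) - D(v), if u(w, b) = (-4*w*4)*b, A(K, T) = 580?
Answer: 580 - 831198*I*sqrt(1289) ≈ 580.0 - 2.9842e+7*I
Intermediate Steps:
v = -1289/4 (v = (1/4)*(-1289) = -1289/4 ≈ -322.25)
u(w, b) = -16*b*w (u(w, b) = (-16*w)*b = -16*b*w)
D(L) = sqrt(L)*(875 + 16*L**2) (D(L) = (875 - (-16)*L*L)*sqrt(L) = (875 - (-16)*L**2)*sqrt(L) = (875 + 16*L**2)*sqrt(L) = sqrt(L)*(875 + 16*L**2))
A(-1311, (-38)**2) - D(v) = 580 - sqrt(-1289/4)*(875 + 16*(-1289/4)**2) = 580 - I*sqrt(1289)/2*(875 + 16*(1661521/16)) = 580 - I*sqrt(1289)/2*(875 + 1661521) = 580 - I*sqrt(1289)/2*1662396 = 580 - 831198*I*sqrt(1289)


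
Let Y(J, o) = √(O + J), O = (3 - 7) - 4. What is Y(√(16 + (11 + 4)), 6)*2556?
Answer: 2556*√(-8 + √31) ≈ 3986.2*I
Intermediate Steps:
O = -8 (O = -4 - 4 = -8)
Y(J, o) = √(-8 + J)
Y(√(16 + (11 + 4)), 6)*2556 = √(-8 + √(16 + (11 + 4)))*2556 = √(-8 + √(16 + 15))*2556 = √(-8 + √31)*2556 = 2556*√(-8 + √31)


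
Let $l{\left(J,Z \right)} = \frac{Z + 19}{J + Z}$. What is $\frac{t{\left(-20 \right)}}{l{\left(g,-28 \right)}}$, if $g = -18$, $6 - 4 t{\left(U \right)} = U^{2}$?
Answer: $- \frac{4531}{9} \approx -503.44$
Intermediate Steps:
$t{\left(U \right)} = \frac{3}{2} - \frac{U^{2}}{4}$
$l{\left(J,Z \right)} = \frac{19 + Z}{J + Z}$
$\frac{t{\left(-20 \right)}}{l{\left(g,-28 \right)}} = \frac{\frac{3}{2} - \frac{\left(-20\right)^{2}}{4}}{\frac{1}{-18 - 28} \left(19 - 28\right)} = \frac{\frac{3}{2} - 100}{\frac{1}{-46} \left(-9\right)} = \frac{\frac{3}{2} - 100}{\left(- \frac{1}{46}\right) \left(-9\right)} = - \frac{197}{2 \cdot \frac{9}{46}} = \left(- \frac{197}{2}\right) \frac{46}{9} = - \frac{4531}{9}$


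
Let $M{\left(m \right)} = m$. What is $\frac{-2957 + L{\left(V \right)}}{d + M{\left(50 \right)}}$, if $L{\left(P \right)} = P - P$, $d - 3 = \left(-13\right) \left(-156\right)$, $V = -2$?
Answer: $- \frac{2957}{2081} \approx -1.421$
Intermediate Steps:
$d = 2031$ ($d = 3 - -2028 = 3 + 2028 = 2031$)
$L{\left(P \right)} = 0$
$\frac{-2957 + L{\left(V \right)}}{d + M{\left(50 \right)}} = \frac{-2957 + 0}{2031 + 50} = - \frac{2957}{2081}$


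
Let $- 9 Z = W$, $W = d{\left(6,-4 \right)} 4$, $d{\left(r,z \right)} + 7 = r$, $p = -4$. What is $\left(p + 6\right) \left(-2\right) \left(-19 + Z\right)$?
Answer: $\frac{668}{9} \approx 74.222$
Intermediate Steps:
$d{\left(r,z \right)} = -7 + r$
$W = -4$ ($W = \left(-7 + 6\right) 4 = \left(-1\right) 4 = -4$)
$Z = \frac{4}{9}$ ($Z = \left(- \frac{1}{9}\right) \left(-4\right) = \frac{4}{9} \approx 0.44444$)
$\left(p + 6\right) \left(-2\right) \left(-19 + Z\right) = \left(-4 + 6\right) \left(-2\right) \left(-19 + \frac{4}{9}\right) = 2 \left(-2\right) \left(- \frac{167}{9}\right) = \left(-4\right) \left(- \frac{167}{9}\right) = \frac{668}{9}$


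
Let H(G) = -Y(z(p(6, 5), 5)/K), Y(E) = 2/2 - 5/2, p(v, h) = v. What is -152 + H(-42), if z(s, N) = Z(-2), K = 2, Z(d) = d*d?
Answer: -301/2 ≈ -150.50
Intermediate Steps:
Z(d) = d²
z(s, N) = 4 (z(s, N) = (-2)² = 4)
Y(E) = -3/2 (Y(E) = 2*(½) - 5*½ = 1 - 5/2 = -3/2)
H(G) = 3/2 (H(G) = -1*(-3/2) = 3/2)
-152 + H(-42) = -152 + 3/2 = -301/2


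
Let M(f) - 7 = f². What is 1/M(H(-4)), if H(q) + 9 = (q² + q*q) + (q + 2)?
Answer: 1/448 ≈ 0.0022321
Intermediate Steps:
H(q) = -7 + q + 2*q² (H(q) = -9 + ((q² + q*q) + (q + 2)) = -9 + ((q² + q²) + (2 + q)) = -9 + (2*q² + (2 + q)) = -9 + (2 + q + 2*q²) = -7 + q + 2*q²)
M(f) = 7 + f²
1/M(H(-4)) = 1/(7 + (-7 - 4 + 2*(-4)²)²) = 1/(7 + (-7 - 4 + 2*16)²) = 1/(7 + (-7 - 4 + 32)²) = 1/(7 + 21²) = 1/(7 + 441) = 1/448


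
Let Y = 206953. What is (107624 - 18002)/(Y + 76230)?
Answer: 89622/283183 ≈ 0.31648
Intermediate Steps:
(107624 - 18002)/(Y + 76230) = (107624 - 18002)/(206953 + 76230) = 89622/283183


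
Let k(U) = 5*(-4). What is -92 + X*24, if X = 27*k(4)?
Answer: -13052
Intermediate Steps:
k(U) = -20
X = -540 (X = 27*(-20) = -540)
-92 + X*24 = -92 - 540*24 = -92 - 12960 = -13052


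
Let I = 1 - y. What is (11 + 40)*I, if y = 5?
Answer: -204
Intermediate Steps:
I = -4 (I = 1 - 1*5 = 1 - 5 = -4)
(11 + 40)*I = (11 + 40)*(-4) = 51*(-4) = -204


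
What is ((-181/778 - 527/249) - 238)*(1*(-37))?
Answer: 1722753707/193722 ≈ 8892.9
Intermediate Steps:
((-181/778 - 527/249) - 238)*(1*(-37)) = ((-181*1/778 - 527*1/249) - 238)*(-37) = ((-181/778 - 527/249) - 238)*(-37) = (-455075/193722 - 238)*(-37) = -46560911/193722*(-37) = 1722753707/193722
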